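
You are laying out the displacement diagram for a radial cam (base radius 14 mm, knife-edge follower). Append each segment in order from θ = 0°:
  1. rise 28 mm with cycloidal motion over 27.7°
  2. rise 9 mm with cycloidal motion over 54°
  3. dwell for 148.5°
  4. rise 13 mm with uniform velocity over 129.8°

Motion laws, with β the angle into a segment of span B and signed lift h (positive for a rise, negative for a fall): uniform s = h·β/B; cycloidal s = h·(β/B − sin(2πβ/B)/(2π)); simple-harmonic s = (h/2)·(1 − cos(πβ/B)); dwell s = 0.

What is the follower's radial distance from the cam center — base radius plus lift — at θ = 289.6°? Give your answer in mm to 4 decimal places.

seg 1 [0°–27.7°] cycloidal, h=28: full span → s += 28 → s = 28.0000
seg 2 [27.7°–81.7°] cycloidal, h=9: full span → s += 9 → s = 37.0000
seg 3 [81.7°–230.2°] dwell: s stays 37.0000
seg 4 [230.2°–360°] uniform, h=13: θ=289.6° here. β=59.4, B=129.8. 13·59.4/129.8 = 5.9492 → s = 42.9492
radial distance = base radius + s = 14 + 42.9492 = 56.9492

56.9492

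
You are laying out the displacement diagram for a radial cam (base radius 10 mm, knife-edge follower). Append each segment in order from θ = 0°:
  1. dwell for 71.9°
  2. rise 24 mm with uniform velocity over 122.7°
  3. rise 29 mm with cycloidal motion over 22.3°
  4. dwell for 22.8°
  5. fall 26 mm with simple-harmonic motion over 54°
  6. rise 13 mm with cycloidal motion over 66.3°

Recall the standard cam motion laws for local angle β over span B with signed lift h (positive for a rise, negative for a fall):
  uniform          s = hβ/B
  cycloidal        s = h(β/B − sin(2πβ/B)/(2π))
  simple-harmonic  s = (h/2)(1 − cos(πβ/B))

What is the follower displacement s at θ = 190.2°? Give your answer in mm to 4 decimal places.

seg 1 [0°–71.9°] dwell: s stays 0.0000
seg 2 [71.9°–194.6°] uniform, h=24: θ=190.2° here. β=118.3, B=122.7. 24·118.3/122.7 = 23.1394 → s = 23.1394

23.1394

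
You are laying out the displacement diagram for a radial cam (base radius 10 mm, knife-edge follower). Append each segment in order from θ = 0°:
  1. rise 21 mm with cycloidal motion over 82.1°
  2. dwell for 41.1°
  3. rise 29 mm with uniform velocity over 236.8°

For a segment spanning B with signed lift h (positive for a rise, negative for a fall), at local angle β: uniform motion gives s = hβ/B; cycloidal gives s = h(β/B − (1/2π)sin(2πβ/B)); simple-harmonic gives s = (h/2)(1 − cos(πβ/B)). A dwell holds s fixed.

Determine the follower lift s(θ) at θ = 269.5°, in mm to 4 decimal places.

seg 1 [0°–82.1°] cycloidal, h=21: full span → s += 21 → s = 21.0000
seg 2 [82.1°–123.2°] dwell: s stays 21.0000
seg 3 [123.2°–360°] uniform, h=29: θ=269.5° here. β=146.3, B=236.8. 29·146.3/236.8 = 17.9168 → s = 38.9168

38.9168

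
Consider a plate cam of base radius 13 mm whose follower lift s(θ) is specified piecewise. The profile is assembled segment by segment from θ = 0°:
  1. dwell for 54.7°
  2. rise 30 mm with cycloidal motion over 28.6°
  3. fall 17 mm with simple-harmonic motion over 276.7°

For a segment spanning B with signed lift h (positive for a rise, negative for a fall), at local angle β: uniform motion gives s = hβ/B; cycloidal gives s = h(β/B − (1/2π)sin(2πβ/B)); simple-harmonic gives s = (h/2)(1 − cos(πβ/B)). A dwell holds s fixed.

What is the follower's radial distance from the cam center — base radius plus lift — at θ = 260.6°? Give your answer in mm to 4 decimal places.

seg 1 [0°–54.7°] dwell: s stays 0.0000
seg 2 [54.7°–83.3°] cycloidal, h=30: full span → s += 30 → s = 30.0000
seg 3 [83.3°–360°] simple-harmonic, h=-17: θ=260.6° here. β=177.3, B=276.7. -17/2·(1 − cos(π·0.6408)) = -12.1376 → s = 17.8624
radial distance = base radius + s = 13 + 17.8624 = 30.8624

30.8624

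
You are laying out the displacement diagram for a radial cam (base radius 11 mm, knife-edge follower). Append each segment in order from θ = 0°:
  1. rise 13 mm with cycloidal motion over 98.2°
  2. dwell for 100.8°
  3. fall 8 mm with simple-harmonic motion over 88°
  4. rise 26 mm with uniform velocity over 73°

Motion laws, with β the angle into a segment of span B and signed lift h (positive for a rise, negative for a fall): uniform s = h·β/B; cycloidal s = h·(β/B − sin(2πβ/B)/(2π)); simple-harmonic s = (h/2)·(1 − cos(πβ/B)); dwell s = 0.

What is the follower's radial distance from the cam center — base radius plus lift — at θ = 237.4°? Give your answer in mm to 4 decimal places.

seg 1 [0°–98.2°] cycloidal, h=13: full span → s += 13 → s = 13.0000
seg 2 [98.2°–199°] dwell: s stays 13.0000
seg 3 [199°–287°] simple-harmonic, h=-8: θ=237.4° here. β=38.4, B=88. -8/2·(1 − cos(π·0.4364)) = -3.2056 → s = 9.7944
radial distance = base radius + s = 11 + 9.7944 = 20.7944

20.7944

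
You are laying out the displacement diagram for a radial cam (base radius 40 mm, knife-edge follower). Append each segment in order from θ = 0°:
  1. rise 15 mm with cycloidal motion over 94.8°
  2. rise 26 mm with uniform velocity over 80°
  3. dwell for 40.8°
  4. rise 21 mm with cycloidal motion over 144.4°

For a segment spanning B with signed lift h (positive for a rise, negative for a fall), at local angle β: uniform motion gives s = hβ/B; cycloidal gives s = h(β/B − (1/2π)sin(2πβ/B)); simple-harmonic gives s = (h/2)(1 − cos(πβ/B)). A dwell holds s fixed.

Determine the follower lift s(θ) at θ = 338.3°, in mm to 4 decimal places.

seg 1 [0°–94.8°] cycloidal, h=15: full span → s += 15 → s = 15.0000
seg 2 [94.8°–174.8°] uniform, h=26: full span → s += 26 → s = 41.0000
seg 3 [174.8°–215.6°] dwell: s stays 41.0000
seg 4 [215.6°–360°] cycloidal, h=21: θ=338.3° here. β=122.7, B=144.4. 21·(0.8497 − sin(2π·0.8497)/(2π)) = 20.5515 → s = 61.5515

61.5515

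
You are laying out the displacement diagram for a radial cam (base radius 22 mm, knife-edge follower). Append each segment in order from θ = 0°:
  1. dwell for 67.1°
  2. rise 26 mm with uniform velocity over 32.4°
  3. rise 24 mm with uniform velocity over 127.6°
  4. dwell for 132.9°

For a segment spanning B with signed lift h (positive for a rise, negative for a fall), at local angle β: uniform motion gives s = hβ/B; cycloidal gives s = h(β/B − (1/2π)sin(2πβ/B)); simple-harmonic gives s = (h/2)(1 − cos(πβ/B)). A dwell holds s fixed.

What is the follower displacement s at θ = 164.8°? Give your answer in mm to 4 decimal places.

seg 1 [0°–67.1°] dwell: s stays 0.0000
seg 2 [67.1°–99.5°] uniform, h=26: full span → s += 26 → s = 26.0000
seg 3 [99.5°–227.1°] uniform, h=24: θ=164.8° here. β=65.3, B=127.6. 24·65.3/127.6 = 12.2821 → s = 38.2821

38.2821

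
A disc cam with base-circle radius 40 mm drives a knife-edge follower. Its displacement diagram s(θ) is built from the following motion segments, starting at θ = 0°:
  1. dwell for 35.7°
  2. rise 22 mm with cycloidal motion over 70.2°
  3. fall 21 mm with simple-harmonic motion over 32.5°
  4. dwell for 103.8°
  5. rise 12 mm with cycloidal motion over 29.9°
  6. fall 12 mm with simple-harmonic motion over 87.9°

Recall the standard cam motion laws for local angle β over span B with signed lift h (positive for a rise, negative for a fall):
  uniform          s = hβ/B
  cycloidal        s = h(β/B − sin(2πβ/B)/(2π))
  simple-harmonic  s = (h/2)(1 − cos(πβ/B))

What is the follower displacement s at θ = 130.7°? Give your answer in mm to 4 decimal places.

seg 1 [0°–35.7°] dwell: s stays 0.0000
seg 2 [35.7°–105.9°] cycloidal, h=22: full span → s += 22 → s = 22.0000
seg 3 [105.9°–138.4°] simple-harmonic, h=-21: θ=130.7° here. β=24.8, B=32.5. -21/2·(1 − cos(π·0.7631)) = -18.2233 → s = 3.7767

3.7767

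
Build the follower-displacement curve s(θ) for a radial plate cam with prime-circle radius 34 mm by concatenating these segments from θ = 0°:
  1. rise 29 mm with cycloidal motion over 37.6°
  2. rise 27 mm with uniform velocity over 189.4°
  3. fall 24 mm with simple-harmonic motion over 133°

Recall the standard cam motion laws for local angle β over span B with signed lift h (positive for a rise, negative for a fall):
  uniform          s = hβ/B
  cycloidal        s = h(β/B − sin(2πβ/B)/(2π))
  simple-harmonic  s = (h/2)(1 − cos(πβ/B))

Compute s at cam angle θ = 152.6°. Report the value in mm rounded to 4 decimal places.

seg 1 [0°–37.6°] cycloidal, h=29: full span → s += 29 → s = 29.0000
seg 2 [37.6°–227°] uniform, h=27: θ=152.6° here. β=115, B=189.4. 27·115/189.4 = 16.3939 → s = 45.3939

45.3939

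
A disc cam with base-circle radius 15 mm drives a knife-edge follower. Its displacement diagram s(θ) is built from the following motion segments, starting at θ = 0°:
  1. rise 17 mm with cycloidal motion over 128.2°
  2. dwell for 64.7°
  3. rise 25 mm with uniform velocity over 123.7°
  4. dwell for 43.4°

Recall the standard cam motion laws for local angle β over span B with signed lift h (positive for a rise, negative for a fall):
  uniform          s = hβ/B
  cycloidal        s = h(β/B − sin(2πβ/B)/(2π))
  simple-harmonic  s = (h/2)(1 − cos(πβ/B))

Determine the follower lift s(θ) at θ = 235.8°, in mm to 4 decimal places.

seg 1 [0°–128.2°] cycloidal, h=17: full span → s += 17 → s = 17.0000
seg 2 [128.2°–192.9°] dwell: s stays 17.0000
seg 3 [192.9°–316.6°] uniform, h=25: θ=235.8° here. β=42.9, B=123.7. 25·42.9/123.7 = 8.6702 → s = 25.6702

25.6702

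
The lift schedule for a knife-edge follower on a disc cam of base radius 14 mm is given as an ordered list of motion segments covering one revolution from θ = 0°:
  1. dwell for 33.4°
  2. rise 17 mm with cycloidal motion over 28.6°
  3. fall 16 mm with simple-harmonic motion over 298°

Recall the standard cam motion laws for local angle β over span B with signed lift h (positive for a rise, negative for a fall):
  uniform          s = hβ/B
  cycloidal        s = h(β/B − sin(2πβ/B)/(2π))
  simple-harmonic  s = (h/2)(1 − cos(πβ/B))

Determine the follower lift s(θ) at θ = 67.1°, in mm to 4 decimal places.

seg 1 [0°–33.4°] dwell: s stays 0.0000
seg 2 [33.4°–62°] cycloidal, h=17: full span → s += 17 → s = 17.0000
seg 3 [62°–360°] simple-harmonic, h=-16: θ=67.1° here. β=5.1, B=298. -16/2·(1 − cos(π·0.0171)) = -0.0116 → s = 16.9884

16.9884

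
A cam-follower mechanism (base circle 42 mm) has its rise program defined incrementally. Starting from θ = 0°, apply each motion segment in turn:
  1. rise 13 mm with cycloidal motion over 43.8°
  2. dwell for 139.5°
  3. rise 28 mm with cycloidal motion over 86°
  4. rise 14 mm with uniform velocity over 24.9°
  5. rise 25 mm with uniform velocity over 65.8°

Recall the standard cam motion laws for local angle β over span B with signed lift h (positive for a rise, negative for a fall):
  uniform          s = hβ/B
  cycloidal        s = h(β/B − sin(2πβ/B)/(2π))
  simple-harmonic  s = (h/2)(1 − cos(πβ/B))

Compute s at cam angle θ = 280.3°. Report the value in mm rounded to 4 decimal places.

seg 1 [0°–43.8°] cycloidal, h=13: full span → s += 13 → s = 13.0000
seg 2 [43.8°–183.3°] dwell: s stays 13.0000
seg 3 [183.3°–269.3°] cycloidal, h=28: full span → s += 28 → s = 41.0000
seg 4 [269.3°–294.2°] uniform, h=14: θ=280.3° here. β=11, B=24.9. 14·11/24.9 = 6.1847 → s = 47.1847

47.1847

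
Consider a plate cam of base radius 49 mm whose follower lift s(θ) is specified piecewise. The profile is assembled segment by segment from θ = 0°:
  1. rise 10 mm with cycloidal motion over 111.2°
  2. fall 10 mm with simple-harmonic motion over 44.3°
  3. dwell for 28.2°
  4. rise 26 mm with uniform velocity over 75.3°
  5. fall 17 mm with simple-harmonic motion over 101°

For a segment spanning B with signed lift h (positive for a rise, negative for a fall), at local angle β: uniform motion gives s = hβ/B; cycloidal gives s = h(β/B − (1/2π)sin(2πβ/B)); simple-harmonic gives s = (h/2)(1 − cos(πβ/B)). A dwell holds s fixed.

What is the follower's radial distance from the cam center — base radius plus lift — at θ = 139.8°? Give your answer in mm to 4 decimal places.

seg 1 [0°–111.2°] cycloidal, h=10: full span → s += 10 → s = 10.0000
seg 2 [111.2°–155.5°] simple-harmonic, h=-10: θ=139.8° here. β=28.6, B=44.3. -10/2·(1 − cos(π·0.6456)) = -7.2081 → s = 2.7919
radial distance = base radius + s = 49 + 2.7919 = 51.7919

51.7919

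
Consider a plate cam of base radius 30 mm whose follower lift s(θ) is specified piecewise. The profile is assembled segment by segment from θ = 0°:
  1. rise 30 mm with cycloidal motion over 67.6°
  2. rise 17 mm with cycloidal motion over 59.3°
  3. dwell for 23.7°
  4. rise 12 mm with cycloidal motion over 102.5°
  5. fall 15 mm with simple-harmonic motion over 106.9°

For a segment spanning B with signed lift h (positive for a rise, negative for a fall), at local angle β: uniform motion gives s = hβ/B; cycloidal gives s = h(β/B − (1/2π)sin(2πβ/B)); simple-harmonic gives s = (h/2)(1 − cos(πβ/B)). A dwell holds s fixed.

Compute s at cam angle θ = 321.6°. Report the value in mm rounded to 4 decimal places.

seg 1 [0°–67.6°] cycloidal, h=30: full span → s += 30 → s = 30.0000
seg 2 [67.6°–126.9°] cycloidal, h=17: full span → s += 17 → s = 47.0000
seg 3 [126.9°–150.6°] dwell: s stays 47.0000
seg 4 [150.6°–253.1°] cycloidal, h=12: full span → s += 12 → s = 59.0000
seg 5 [253.1°–360°] simple-harmonic, h=-15: θ=321.6° here. β=68.5, B=106.9. -15/2·(1 − cos(π·0.6408)) = -10.7101 → s = 48.2899

48.2899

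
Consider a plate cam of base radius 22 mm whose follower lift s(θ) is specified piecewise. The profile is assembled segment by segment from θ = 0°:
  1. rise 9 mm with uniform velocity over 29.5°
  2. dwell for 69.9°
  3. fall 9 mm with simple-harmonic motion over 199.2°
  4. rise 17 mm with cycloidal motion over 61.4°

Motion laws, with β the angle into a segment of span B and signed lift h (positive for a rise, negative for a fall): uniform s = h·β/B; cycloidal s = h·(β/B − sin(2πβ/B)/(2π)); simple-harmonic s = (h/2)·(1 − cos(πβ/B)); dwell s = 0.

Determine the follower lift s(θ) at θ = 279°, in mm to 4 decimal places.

seg 1 [0°–29.5°] uniform, h=9: full span → s += 9 → s = 9.0000
seg 2 [29.5°–99.4°] dwell: s stays 9.0000
seg 3 [99.4°–298.6°] simple-harmonic, h=-9: θ=279° here. β=179.6, B=199.2. -9/2·(1 − cos(π·0.9016)) = -8.7867 → s = 0.2133

0.2133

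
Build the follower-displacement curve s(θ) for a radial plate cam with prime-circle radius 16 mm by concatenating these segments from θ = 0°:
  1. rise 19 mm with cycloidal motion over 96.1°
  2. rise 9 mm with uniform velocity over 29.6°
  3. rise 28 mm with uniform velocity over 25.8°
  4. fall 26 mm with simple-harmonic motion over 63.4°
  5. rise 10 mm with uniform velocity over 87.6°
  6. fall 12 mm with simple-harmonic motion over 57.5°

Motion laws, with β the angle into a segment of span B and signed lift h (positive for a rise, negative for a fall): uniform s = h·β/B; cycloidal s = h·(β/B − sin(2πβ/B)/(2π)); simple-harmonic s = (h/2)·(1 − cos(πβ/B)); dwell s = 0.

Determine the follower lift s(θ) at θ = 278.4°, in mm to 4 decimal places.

seg 1 [0°–96.1°] cycloidal, h=19: full span → s += 19 → s = 19.0000
seg 2 [96.1°–125.7°] uniform, h=9: full span → s += 9 → s = 28.0000
seg 3 [125.7°–151.5°] uniform, h=28: full span → s += 28 → s = 56.0000
seg 4 [151.5°–214.9°] simple-harmonic, h=-26: full span → s += -26 → s = 30.0000
seg 5 [214.9°–302.5°] uniform, h=10: θ=278.4° here. β=63.5, B=87.6. 10·63.5/87.6 = 7.2489 → s = 37.2489

37.2489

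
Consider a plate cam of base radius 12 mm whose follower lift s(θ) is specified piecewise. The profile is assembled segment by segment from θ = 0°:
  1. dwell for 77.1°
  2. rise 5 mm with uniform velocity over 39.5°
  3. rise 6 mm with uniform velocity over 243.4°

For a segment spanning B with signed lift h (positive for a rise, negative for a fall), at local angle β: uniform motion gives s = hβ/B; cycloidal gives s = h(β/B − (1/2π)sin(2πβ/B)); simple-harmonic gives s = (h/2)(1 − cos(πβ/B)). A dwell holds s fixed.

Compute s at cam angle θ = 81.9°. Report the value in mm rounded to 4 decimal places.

seg 1 [0°–77.1°] dwell: s stays 0.0000
seg 2 [77.1°–116.6°] uniform, h=5: θ=81.9° here. β=4.8, B=39.5. 5·4.8/39.5 = 0.6076 → s = 0.6076

0.6076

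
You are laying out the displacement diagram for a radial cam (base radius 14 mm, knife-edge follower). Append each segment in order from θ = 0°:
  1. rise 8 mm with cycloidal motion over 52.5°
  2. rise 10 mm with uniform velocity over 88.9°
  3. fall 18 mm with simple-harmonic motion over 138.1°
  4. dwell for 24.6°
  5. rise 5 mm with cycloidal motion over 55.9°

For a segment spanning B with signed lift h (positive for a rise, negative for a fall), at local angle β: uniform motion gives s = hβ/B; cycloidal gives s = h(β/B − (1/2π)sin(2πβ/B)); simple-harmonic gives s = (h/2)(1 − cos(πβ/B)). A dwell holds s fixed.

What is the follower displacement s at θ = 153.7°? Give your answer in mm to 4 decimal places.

seg 1 [0°–52.5°] cycloidal, h=8: full span → s += 8 → s = 8.0000
seg 2 [52.5°–141.4°] uniform, h=10: full span → s += 10 → s = 18.0000
seg 3 [141.4°–279.5°] simple-harmonic, h=-18: θ=153.7° here. β=12.3, B=138.1. -18/2·(1 − cos(π·0.0891)) = -0.3500 → s = 17.6500

17.6500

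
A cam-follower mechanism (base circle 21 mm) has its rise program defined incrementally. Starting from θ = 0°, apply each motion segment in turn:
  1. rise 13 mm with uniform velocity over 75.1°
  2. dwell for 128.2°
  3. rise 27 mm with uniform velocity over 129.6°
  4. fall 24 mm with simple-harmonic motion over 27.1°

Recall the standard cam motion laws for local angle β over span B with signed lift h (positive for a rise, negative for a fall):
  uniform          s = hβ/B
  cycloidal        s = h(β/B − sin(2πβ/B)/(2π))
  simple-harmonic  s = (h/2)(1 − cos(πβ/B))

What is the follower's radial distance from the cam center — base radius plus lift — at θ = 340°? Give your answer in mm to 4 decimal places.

seg 1 [0°–75.1°] uniform, h=13: full span → s += 13 → s = 13.0000
seg 2 [75.1°–203.3°] dwell: s stays 13.0000
seg 3 [203.3°–332.9°] uniform, h=27: full span → s += 27 → s = 40.0000
seg 4 [332.9°–360°] simple-harmonic, h=-24: θ=340° here. β=7.1, B=27.1. -24/2·(1 − cos(π·0.2620)) = -3.8404 → s = 36.1596
radial distance = base radius + s = 21 + 36.1596 = 57.1596

57.1596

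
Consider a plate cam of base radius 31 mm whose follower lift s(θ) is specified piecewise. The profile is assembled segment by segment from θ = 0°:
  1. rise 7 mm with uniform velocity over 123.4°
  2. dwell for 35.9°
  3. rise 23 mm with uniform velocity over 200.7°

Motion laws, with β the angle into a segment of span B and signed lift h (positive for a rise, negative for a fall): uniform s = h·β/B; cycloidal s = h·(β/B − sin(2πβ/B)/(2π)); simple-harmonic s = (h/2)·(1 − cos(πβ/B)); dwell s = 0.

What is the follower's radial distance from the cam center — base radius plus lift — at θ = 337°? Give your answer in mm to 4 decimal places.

seg 1 [0°–123.4°] uniform, h=7: full span → s += 7 → s = 7.0000
seg 2 [123.4°–159.3°] dwell: s stays 7.0000
seg 3 [159.3°–360°] uniform, h=23: θ=337° here. β=177.7, B=200.7. 23·177.7/200.7 = 20.3642 → s = 27.3642
radial distance = base radius + s = 31 + 27.3642 = 58.3642

58.3642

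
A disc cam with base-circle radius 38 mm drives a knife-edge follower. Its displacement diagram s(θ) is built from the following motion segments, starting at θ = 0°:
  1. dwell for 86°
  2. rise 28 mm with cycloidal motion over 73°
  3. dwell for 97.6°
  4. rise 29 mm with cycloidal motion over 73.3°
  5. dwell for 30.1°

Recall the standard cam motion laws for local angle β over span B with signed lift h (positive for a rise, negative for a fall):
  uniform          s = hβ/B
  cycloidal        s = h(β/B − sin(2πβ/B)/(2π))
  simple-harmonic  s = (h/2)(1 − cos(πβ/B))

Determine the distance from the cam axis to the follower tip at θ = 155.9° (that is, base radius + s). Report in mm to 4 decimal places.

seg 1 [0°–86°] dwell: s stays 0.0000
seg 2 [86°–159°] cycloidal, h=28: θ=155.9° here. β=69.9, B=73. 28·(0.9575 − sin(2π·0.9575)/(2π)) = 27.9859 → s = 27.9859
radial distance = base radius + s = 38 + 27.9859 = 65.9859

65.9859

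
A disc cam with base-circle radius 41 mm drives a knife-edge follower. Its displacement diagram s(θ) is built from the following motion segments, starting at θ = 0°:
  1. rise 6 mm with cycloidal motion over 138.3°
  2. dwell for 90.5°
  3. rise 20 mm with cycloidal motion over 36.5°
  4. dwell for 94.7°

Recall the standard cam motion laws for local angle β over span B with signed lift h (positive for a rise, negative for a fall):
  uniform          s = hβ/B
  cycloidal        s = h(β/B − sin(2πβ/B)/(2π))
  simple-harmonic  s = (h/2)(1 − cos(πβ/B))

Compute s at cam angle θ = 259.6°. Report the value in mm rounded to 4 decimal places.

seg 1 [0°–138.3°] cycloidal, h=6: full span → s += 6 → s = 6.0000
seg 2 [138.3°–228.8°] dwell: s stays 6.0000
seg 3 [228.8°–265.3°] cycloidal, h=20: θ=259.6° here. β=30.8, B=36.5. 20·(0.8438 − sin(2π·0.8438)/(2π)) = 19.5224 → s = 25.5224

25.5224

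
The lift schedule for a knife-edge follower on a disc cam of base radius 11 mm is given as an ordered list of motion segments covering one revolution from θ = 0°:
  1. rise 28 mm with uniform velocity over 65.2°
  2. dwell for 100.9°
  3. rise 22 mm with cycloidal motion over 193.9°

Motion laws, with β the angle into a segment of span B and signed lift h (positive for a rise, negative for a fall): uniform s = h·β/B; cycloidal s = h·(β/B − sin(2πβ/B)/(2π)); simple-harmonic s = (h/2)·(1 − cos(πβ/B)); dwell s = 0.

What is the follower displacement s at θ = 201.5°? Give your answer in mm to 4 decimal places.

seg 1 [0°–65.2°] uniform, h=28: full span → s += 28 → s = 28.0000
seg 2 [65.2°–166.1°] dwell: s stays 28.0000
seg 3 [166.1°–360°] cycloidal, h=22: θ=201.5° here. β=35.4, B=193.9. 22·(0.1826 − sin(2π·0.1826)/(2π)) = 0.8247 → s = 28.8247

28.8247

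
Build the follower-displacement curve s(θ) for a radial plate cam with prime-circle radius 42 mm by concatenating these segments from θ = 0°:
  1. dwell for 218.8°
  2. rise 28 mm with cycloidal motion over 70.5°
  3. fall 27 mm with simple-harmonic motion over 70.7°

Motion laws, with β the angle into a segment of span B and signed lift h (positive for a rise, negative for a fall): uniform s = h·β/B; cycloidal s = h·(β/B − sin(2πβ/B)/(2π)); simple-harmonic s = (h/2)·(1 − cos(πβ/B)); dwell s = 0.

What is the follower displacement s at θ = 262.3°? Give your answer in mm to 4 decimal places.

seg 1 [0°–218.8°] dwell: s stays 0.0000
seg 2 [218.8°–289.3°] cycloidal, h=28: θ=262.3° here. β=43.5, B=70.5. 28·(0.6170 − sin(2π·0.6170)/(2π)) = 20.2658 → s = 20.2658

20.2658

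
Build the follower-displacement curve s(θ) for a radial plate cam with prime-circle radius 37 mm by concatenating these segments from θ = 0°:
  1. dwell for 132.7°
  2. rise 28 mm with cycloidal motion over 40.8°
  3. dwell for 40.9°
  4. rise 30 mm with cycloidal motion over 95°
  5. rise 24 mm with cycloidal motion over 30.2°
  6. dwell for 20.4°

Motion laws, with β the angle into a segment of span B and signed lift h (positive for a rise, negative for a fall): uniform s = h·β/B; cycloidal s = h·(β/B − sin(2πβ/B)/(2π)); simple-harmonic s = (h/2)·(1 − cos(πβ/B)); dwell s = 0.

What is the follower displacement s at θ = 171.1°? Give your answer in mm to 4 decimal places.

seg 1 [0°–132.7°] dwell: s stays 0.0000
seg 2 [132.7°–173.5°] cycloidal, h=28: θ=171.1° here. β=38.4, B=40.8. 28·(0.9412 − sin(2π·0.9412)/(2π)) = 27.9628 → s = 27.9628

27.9628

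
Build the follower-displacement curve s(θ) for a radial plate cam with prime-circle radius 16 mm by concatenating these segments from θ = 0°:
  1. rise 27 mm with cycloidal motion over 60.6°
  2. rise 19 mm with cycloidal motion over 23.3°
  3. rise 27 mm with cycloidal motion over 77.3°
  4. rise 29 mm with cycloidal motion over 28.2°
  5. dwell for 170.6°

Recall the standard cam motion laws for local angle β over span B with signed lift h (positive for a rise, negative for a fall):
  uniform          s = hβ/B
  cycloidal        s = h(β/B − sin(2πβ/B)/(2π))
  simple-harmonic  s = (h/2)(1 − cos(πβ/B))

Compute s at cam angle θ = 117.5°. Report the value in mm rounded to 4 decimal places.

seg 1 [0°–60.6°] cycloidal, h=27: full span → s += 27 → s = 27.0000
seg 2 [60.6°–83.9°] cycloidal, h=19: full span → s += 19 → s = 46.0000
seg 3 [83.9°–161.2°] cycloidal, h=27: θ=117.5° here. β=33.6, B=77.3. 27·(0.4347 − sin(2π·0.4347)/(2π)) = 10.0213 → s = 56.0213

56.0213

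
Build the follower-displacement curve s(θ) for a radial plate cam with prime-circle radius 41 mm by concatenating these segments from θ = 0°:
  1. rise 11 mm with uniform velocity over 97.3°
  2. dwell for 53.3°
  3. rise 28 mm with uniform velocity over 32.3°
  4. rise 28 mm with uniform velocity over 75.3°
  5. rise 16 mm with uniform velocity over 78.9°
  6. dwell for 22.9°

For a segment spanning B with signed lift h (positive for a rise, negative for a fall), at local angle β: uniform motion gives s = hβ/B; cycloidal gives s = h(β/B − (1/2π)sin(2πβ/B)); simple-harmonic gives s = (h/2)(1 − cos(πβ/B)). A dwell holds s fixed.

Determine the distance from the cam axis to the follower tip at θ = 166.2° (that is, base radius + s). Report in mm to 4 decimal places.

seg 1 [0°–97.3°] uniform, h=11: full span → s += 11 → s = 11.0000
seg 2 [97.3°–150.6°] dwell: s stays 11.0000
seg 3 [150.6°–182.9°] uniform, h=28: θ=166.2° here. β=15.6, B=32.3. 28·15.6/32.3 = 13.5232 → s = 24.5232
radial distance = base radius + s = 41 + 24.5232 = 65.5232

65.5232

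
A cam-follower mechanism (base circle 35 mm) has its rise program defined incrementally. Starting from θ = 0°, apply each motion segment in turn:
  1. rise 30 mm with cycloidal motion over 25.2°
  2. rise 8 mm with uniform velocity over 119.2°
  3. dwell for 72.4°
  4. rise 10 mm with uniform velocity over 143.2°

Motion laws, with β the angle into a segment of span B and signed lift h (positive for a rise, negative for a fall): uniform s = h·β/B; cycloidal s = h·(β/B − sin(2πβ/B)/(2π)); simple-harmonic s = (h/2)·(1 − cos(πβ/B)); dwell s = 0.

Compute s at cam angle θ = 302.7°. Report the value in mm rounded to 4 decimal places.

seg 1 [0°–25.2°] cycloidal, h=30: full span → s += 30 → s = 30.0000
seg 2 [25.2°–144.4°] uniform, h=8: full span → s += 8 → s = 38.0000
seg 3 [144.4°–216.8°] dwell: s stays 38.0000
seg 4 [216.8°–360°] uniform, h=10: θ=302.7° here. β=85.9, B=143.2. 10·85.9/143.2 = 5.9986 → s = 43.9986

43.9986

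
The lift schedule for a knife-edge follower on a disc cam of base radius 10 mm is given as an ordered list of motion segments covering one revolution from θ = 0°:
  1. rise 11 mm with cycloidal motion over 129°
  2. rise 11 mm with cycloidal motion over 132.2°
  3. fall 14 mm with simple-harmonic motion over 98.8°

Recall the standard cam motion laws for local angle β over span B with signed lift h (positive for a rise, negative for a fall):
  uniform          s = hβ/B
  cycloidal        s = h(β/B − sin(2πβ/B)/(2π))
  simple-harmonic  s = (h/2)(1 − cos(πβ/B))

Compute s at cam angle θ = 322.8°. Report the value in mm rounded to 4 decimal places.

seg 1 [0°–129°] cycloidal, h=11: full span → s += 11 → s = 11.0000
seg 2 [129°–261.2°] cycloidal, h=11: full span → s += 11 → s = 22.0000
seg 3 [261.2°–360°] simple-harmonic, h=-14: θ=322.8° here. β=61.6, B=98.8. -14/2·(1 − cos(π·0.6235)) = -9.6479 → s = 12.3521

12.3521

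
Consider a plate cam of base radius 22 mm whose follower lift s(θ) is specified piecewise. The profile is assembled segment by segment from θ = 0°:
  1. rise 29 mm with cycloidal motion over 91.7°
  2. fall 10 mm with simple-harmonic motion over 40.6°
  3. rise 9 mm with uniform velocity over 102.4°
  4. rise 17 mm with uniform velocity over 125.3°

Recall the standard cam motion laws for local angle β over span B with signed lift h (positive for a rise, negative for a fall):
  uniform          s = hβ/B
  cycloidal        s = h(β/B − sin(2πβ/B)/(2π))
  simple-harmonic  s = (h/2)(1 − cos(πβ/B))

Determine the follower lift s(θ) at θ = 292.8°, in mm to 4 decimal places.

seg 1 [0°–91.7°] cycloidal, h=29: full span → s += 29 → s = 29.0000
seg 2 [91.7°–132.3°] simple-harmonic, h=-10: full span → s += -10 → s = 19.0000
seg 3 [132.3°–234.7°] uniform, h=9: full span → s += 9 → s = 28.0000
seg 4 [234.7°–360°] uniform, h=17: θ=292.8° here. β=58.1, B=125.3. 17·58.1/125.3 = 7.8827 → s = 35.8827

35.8827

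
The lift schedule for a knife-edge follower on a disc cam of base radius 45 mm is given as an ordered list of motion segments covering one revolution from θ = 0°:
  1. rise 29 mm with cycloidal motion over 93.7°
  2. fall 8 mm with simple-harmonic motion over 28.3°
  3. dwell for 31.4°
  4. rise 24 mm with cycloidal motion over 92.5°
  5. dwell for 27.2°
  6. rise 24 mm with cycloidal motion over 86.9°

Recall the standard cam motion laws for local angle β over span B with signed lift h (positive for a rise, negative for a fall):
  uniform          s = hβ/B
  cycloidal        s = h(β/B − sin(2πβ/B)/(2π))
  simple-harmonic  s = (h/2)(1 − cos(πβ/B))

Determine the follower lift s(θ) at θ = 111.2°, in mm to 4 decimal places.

seg 1 [0°–93.7°] cycloidal, h=29: full span → s += 29 → s = 29.0000
seg 2 [93.7°–122°] simple-harmonic, h=-8: θ=111.2° here. β=17.5, B=28.3. -8/2·(1 − cos(π·0.6184)) = -5.4535 → s = 23.5465

23.5465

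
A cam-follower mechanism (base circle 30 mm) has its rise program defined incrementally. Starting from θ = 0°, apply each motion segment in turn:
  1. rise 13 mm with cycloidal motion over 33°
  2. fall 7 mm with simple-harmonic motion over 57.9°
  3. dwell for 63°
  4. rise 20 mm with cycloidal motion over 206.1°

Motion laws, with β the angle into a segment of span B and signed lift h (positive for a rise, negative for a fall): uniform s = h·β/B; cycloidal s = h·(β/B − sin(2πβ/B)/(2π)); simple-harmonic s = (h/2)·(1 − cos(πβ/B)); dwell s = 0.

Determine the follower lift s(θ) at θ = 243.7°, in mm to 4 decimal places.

seg 1 [0°–33°] cycloidal, h=13: full span → s += 13 → s = 13.0000
seg 2 [33°–90.9°] simple-harmonic, h=-7: full span → s += -7 → s = 6.0000
seg 3 [90.9°–153.9°] dwell: s stays 6.0000
seg 4 [153.9°–360°] cycloidal, h=20: θ=243.7° here. β=89.8, B=206.1. 20·(0.4357 − sin(2π·0.4357)/(2π)) = 7.4631 → s = 13.4631

13.4631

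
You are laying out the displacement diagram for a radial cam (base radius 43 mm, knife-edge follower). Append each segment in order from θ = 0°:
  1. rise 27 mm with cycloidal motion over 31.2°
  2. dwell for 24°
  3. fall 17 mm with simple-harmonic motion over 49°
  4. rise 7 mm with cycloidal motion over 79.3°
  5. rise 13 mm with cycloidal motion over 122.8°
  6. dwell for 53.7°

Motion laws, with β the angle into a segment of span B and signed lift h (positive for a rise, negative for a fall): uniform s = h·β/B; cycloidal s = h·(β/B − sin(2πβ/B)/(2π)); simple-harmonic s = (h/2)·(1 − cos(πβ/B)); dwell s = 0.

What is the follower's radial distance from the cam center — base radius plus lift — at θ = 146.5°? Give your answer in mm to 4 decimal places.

seg 1 [0°–31.2°] cycloidal, h=27: full span → s += 27 → s = 27.0000
seg 2 [31.2°–55.2°] dwell: s stays 27.0000
seg 3 [55.2°–104.2°] simple-harmonic, h=-17: full span → s += -17 → s = 10.0000
seg 4 [104.2°–183.5°] cycloidal, h=7: θ=146.5° here. β=42.3, B=79.3. 7·(0.5334 − sin(2π·0.5334)/(2π)) = 3.9661 → s = 13.9661
radial distance = base radius + s = 43 + 13.9661 = 56.9661

56.9661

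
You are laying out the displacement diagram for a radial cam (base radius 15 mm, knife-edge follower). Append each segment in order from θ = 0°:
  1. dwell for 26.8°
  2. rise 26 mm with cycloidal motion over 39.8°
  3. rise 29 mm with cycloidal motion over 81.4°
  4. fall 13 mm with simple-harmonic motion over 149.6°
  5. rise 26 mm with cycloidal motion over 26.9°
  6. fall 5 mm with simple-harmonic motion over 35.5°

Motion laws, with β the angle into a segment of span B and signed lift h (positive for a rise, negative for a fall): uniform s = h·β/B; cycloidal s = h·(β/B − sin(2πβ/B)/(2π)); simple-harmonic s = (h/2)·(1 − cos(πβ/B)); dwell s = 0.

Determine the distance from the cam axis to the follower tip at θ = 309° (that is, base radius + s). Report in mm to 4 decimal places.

seg 1 [0°–26.8°] dwell: s stays 0.0000
seg 2 [26.8°–66.6°] cycloidal, h=26: full span → s += 26 → s = 26.0000
seg 3 [66.6°–148°] cycloidal, h=29: full span → s += 29 → s = 55.0000
seg 4 [148°–297.6°] simple-harmonic, h=-13: full span → s += -13 → s = 42.0000
seg 5 [297.6°–324.5°] cycloidal, h=26: θ=309° here. β=11.4, B=26.9. 26·(0.4238 − sin(2π·0.4238)/(2π)) = 9.1120 → s = 51.1120
radial distance = base radius + s = 15 + 51.1120 = 66.1120

66.1120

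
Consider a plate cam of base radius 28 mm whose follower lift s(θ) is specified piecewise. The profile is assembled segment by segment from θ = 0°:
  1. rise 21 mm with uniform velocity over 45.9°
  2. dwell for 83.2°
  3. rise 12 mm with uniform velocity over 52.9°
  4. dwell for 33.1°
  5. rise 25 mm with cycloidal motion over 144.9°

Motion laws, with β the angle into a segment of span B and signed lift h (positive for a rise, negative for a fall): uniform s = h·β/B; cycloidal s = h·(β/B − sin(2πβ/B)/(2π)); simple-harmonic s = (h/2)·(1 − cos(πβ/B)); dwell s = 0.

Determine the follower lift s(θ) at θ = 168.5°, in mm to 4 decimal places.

seg 1 [0°–45.9°] uniform, h=21: full span → s += 21 → s = 21.0000
seg 2 [45.9°–129.1°] dwell: s stays 21.0000
seg 3 [129.1°–182°] uniform, h=12: θ=168.5° here. β=39.4, B=52.9. 12·39.4/52.9 = 8.9376 → s = 29.9376

29.9376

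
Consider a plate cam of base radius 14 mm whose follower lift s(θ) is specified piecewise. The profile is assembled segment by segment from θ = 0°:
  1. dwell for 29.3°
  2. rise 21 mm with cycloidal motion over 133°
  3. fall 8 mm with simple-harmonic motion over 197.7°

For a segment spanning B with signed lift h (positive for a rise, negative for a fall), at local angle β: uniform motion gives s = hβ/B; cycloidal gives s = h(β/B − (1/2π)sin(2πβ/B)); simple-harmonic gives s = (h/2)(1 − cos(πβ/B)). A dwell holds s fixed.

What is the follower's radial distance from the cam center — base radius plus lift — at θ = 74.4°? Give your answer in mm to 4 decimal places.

seg 1 [0°–29.3°] dwell: s stays 0.0000
seg 2 [29.3°–162.3°] cycloidal, h=21: θ=74.4° here. β=45.1, B=133. 21·(0.3391 − sin(2π·0.3391)/(2π)) = 4.2890 → s = 4.2890
radial distance = base radius + s = 14 + 4.2890 = 18.2890

18.2890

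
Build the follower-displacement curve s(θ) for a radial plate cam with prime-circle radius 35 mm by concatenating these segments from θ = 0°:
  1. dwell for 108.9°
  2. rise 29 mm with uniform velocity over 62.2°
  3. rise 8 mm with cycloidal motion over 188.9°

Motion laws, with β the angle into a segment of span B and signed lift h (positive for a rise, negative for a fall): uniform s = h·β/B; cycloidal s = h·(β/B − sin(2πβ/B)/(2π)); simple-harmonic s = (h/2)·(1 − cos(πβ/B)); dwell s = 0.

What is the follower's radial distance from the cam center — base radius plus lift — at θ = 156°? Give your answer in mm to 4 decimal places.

seg 1 [0°–108.9°] dwell: s stays 0.0000
seg 2 [108.9°–171.1°] uniform, h=29: θ=156° here. β=47.1, B=62.2. 29·47.1/62.2 = 21.9598 → s = 21.9598
radial distance = base radius + s = 35 + 21.9598 = 56.9598

56.9598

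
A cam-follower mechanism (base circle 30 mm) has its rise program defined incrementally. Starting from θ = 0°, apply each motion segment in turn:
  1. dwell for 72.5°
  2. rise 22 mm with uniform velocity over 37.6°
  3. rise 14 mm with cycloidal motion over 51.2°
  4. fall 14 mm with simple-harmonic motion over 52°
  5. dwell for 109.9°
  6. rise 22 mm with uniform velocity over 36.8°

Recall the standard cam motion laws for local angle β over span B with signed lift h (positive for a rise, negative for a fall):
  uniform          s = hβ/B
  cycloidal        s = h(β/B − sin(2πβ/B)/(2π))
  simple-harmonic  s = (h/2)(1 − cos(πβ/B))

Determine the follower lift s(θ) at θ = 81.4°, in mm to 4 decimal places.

seg 1 [0°–72.5°] dwell: s stays 0.0000
seg 2 [72.5°–110.1°] uniform, h=22: θ=81.4° here. β=8.9, B=37.6. 22·8.9/37.6 = 5.2074 → s = 5.2074

5.2074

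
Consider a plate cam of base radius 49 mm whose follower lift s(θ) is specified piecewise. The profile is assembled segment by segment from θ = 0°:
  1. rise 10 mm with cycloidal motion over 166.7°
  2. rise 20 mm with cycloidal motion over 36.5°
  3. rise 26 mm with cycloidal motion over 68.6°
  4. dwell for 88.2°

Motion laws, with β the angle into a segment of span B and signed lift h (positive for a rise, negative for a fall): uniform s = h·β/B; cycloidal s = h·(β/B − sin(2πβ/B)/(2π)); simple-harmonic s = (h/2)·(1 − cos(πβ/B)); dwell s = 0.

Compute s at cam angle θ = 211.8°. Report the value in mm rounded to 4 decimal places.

seg 1 [0°–166.7°] cycloidal, h=10: full span → s += 10 → s = 10.0000
seg 2 [166.7°–203.2°] cycloidal, h=20: full span → s += 20 → s = 30.0000
seg 3 [203.2°–271.8°] cycloidal, h=26: θ=211.8° here. β=8.6, B=68.6. 26·(0.1254 − sin(2π·0.1254)/(2π)) = 0.3268 → s = 30.3268

30.3268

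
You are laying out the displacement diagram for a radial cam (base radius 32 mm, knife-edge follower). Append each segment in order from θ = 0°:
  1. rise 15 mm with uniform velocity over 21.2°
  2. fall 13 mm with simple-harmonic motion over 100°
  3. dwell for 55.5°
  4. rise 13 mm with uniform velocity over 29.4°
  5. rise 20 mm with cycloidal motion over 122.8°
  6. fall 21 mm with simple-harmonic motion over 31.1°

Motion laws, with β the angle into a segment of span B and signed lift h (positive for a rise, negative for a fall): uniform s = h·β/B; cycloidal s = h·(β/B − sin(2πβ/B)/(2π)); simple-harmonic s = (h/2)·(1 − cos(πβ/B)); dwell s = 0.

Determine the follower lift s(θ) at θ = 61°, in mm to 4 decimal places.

seg 1 [0°–21.2°] uniform, h=15: full span → s += 15 → s = 15.0000
seg 2 [21.2°–121.2°] simple-harmonic, h=-13: θ=61° here. β=39.8, B=100. -13/2·(1 − cos(π·0.3980)) = -4.4526 → s = 10.5474

10.5474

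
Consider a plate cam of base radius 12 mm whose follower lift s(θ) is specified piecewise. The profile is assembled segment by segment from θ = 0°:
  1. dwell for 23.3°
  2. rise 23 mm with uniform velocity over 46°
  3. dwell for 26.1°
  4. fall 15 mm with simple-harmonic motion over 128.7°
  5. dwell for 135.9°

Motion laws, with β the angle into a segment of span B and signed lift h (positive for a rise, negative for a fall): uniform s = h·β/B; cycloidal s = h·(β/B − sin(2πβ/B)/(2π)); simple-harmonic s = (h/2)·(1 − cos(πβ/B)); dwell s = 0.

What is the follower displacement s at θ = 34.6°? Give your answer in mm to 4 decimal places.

seg 1 [0°–23.3°] dwell: s stays 0.0000
seg 2 [23.3°–69.3°] uniform, h=23: θ=34.6° here. β=11.3, B=46. 23·11.3/46 = 5.6500 → s = 5.6500

5.6500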